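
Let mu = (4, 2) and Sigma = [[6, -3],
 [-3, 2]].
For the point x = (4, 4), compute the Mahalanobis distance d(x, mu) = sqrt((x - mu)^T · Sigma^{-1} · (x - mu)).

Step 1 — centre the observation: (x - mu) = (0, 2).

Step 2 — invert Sigma. det(Sigma) = 6·2 - (-3)² = 3.
  Sigma^{-1} = (1/det) · [[d, -b], [-b, a]] = [[0.6667, 1],
 [1, 2]].

Step 3 — form the quadratic (x - mu)^T · Sigma^{-1} · (x - mu):
  Sigma^{-1} · (x - mu) = (2, 4).
  (x - mu)^T · [Sigma^{-1} · (x - mu)] = (0)·(2) + (2)·(4) = 8.

Step 4 — take square root: d = √(8) ≈ 2.8284.

d(x, mu) = √(8) ≈ 2.8284


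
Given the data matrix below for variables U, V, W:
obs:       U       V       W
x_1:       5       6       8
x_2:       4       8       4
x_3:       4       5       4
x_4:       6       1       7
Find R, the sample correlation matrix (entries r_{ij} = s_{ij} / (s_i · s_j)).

Step 1 — column means:
  mean(U) = (5 + 4 + 4 + 6) / 4 = 19/4 = 4.75
  mean(V) = (6 + 8 + 5 + 1) / 4 = 20/4 = 5
  mean(W) = (8 + 4 + 4 + 7) / 4 = 23/4 = 5.75

Step 2 — sample variances and covariances s[i,j] = (1/(n-1)) · Σ_k (x_{k,i} - mean_i) · (x_{k,j} - mean_j), with n-1 = 3:
  s[U,U] = ((0.25)·(0.25) + (-0.75)·(-0.75) + (-0.75)·(-0.75) + (1.25)·(1.25)) / 3 = 2.75/3 = 0.9167
  s[U,V] = ((0.25)·(1) + (-0.75)·(3) + (-0.75)·(0) + (1.25)·(-4)) / 3 = -7/3 = -2.3333
  s[U,W] = ((0.25)·(2.25) + (-0.75)·(-1.75) + (-0.75)·(-1.75) + (1.25)·(1.25)) / 3 = 4.75/3 = 1.5833
  s[V,V] = ((1)·(1) + (3)·(3) + (0)·(0) + (-4)·(-4)) / 3 = 26/3 = 8.6667
  s[V,W] = ((1)·(2.25) + (3)·(-1.75) + (0)·(-1.75) + (-4)·(1.25)) / 3 = -8/3 = -2.6667
  s[W,W] = ((2.25)·(2.25) + (-1.75)·(-1.75) + (-1.75)·(-1.75) + (1.25)·(1.25)) / 3 = 12.75/3 = 4.25
  Sample standard deviations s_i = √(s[i,i]):
  s(U) = √(0.9167) = 0.9574
  s(V) = √(8.6667) = 2.9439
  s(W) = √(4.25) = 2.0616

Step 3 — r_{ij} = s_{ij} / (s_i · s_j):
  r[U,U] = 1 (diagonal).
  r[U,V] = -2.3333 / (0.9574 · 2.9439) = -2.3333 / 2.8186 = -0.8278
  r[U,W] = 1.5833 / (0.9574 · 2.0616) = 1.5833 / 1.9738 = 0.8022
  r[V,V] = 1 (diagonal).
  r[V,W] = -2.6667 / (2.9439 · 2.0616) = -2.6667 / 6.069 = -0.4394
  r[W,W] = 1 (diagonal).

R is symmetric with unit diagonal. Assembling:

R = [[1, -0.8278, 0.8022],
 [-0.8278, 1, -0.4394],
 [0.8022, -0.4394, 1]]


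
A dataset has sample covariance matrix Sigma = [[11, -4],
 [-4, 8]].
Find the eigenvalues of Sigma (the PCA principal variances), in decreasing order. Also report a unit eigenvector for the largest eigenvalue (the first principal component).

Step 1 — characteristic polynomial of 2×2 Sigma:
  det(Sigma - λI) = λ² - trace · λ + det = 0.
  trace = 11 + 8 = 19, det = 11·8 - (-4)² = 72.
Step 2 — discriminant:
  Δ = trace² - 4·det = 361 - 288 = 73.
Step 3 — eigenvalues:
  λ = (trace ± √Δ)/2 = (19 ± 8.544)/2,
  λ_1 = 13.772,  λ_2 = 5.228.

Step 4 — unit eigenvector for λ_1: solve (Sigma - λ_1 I)v = 0. First row:
  (11 - 13.772)·v_x + (-4)·v_y = 0, i.e. (-2.772)·v_x + (-4)·v_y = 0,
  so v ∝ (b, λ_1 - a) = (-4, 2.772); multiply by -1 so the first entry is positive: u = (4, -2.772).
  ||u|| = √((4)² + (-2.772)²) = √(23.684) ≈ 4.8666,
  v_1 = u/||u|| ≈ (0.8219, -0.5696) (||v_1|| = 1).

λ_1 = 13.772,  λ_2 = 5.228;  v_1 ≈ (0.8219, -0.5696)


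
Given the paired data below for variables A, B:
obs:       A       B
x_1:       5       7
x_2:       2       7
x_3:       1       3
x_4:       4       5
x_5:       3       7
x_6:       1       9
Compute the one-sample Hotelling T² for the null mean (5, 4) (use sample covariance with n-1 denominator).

Step 1 — sample mean vector:
  mean(A) = (5 + 2 + 1 + 4 + 3 + 1) / 6 = 16/6 = 2.6667
  mean(B) = (7 + 7 + 3 + 5 + 7 + 9) / 6 = 38/6 = 6.3333
  x̄ = (2.6667, 6.3333),  deviation x̄ - mu_0 = (2.6667, 6.3333) - (5, 4) = (-2.3333, 2.3333).

Step 2 — sample covariance matrix, S[i,j] = (1/(n-1)) · Σ_k (x_{k,i} - mean_i) · (x_{k,j} - mean_j), divisor n-1 = 5:
  S[A,A] = ((2.3333)·(2.3333) + (-0.6667)·(-0.6667) + (-1.6667)·(-1.6667) + (1.3333)·(1.3333) + (0.3333)·(0.3333) + (-1.6667)·(-1.6667)) / 5 = 13.3333/5 = 2.6667
  S[A,B] = ((2.3333)·(0.6667) + (-0.6667)·(0.6667) + (-1.6667)·(-3.3333) + (1.3333)·(-1.3333) + (0.3333)·(0.6667) + (-1.6667)·(2.6667)) / 5 = 0.6667/5 = 0.1333
  S[B,B] = ((0.6667)·(0.6667) + (0.6667)·(0.6667) + (-3.3333)·(-3.3333) + (-1.3333)·(-1.3333) + (0.6667)·(0.6667) + (2.6667)·(2.6667)) / 5 = 21.3333/5 = 4.2667
  S = [[2.6667, 0.1333],
 [0.1333, 4.2667]].

Step 3 — invert S. det(S) = 2.6667·4.2667 - (0.1333)² = 11.36.
  S^{-1} = (1/det) · [[d, -b], [-b, a]] = [[0.3756, -0.0117],
 [-0.0117, 0.2347]].

Step 4 — quadratic form (x̄ - mu_0)^T · S^{-1} · (x̄ - mu_0):
  S^{-1} · (x̄ - mu_0) = (-0.9038, 0.5751),
  (x̄ - mu_0)^T · [...] = (-2.3333)·(-0.9038) + (2.3333)·(0.5751) = 3.4507.

Step 5 — scale by n: T² = 6 · 3.4507 = 20.7042.

T² ≈ 20.7042


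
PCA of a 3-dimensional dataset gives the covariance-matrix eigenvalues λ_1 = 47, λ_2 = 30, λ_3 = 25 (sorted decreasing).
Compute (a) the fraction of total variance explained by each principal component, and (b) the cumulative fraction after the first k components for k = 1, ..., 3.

Step 1 — total variance = trace(Sigma) = Σ λ_i = 47 + 30 + 25 = 102.

Step 2 — fraction explained by component i = λ_i / Σ λ:
  PC1: 47/102 = 0.4608
  PC2: 30/102 = 0.2941
  PC3: 25/102 = 0.2451

Step 3 — cumulative fraction after k components = (λ_1 + ... + λ_k) / Σ λ:
  k = 1: 47/102 = 0.4608
  k = 2: (47 + 30)/102 = 77/102 = 0.7549
  k = 3: (47 + 30 + 25)/102 = 102/102 = 1

Summary (fraction, with percent):

explained: PC1 0.4608 (46.08%), PC2 0.2941 (29.41%), PC3 0.2451 (24.51%);  cumulative: 0.4608, 0.7549, 1


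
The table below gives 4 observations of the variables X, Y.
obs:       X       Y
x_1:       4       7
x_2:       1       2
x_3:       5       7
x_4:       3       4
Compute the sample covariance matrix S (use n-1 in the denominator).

Step 1 — column means:
  mean(X) = (4 + 1 + 5 + 3) / 4 = 13/4 = 3.25
  mean(Y) = (7 + 2 + 7 + 4) / 4 = 20/4 = 5

Step 2 — sample covariance S[i,j] = (1/(n-1)) · Σ_k (x_{k,i} - mean_i) · (x_{k,j} - mean_j), with n-1 = 3.
  S[X,X] = ((0.75)·(0.75) + (-2.25)·(-2.25) + (1.75)·(1.75) + (-0.25)·(-0.25)) / 3 = 8.75/3 = 2.9167
  S[X,Y] = ((0.75)·(2) + (-2.25)·(-3) + (1.75)·(2) + (-0.25)·(-1)) / 3 = 12/3 = 4
  S[Y,Y] = ((2)·(2) + (-3)·(-3) + (2)·(2) + (-1)·(-1)) / 3 = 18/3 = 6

S is symmetric (S[j,i] = S[i,j]). Assembling:

S = [[2.9167, 4],
 [4, 6]]


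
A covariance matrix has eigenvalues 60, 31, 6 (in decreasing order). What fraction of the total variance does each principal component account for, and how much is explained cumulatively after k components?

Step 1 — total variance = trace(Sigma) = Σ λ_i = 60 + 31 + 6 = 97.

Step 2 — fraction explained by component i = λ_i / Σ λ:
  PC1: 60/97 = 0.6186
  PC2: 31/97 = 0.3196
  PC3: 6/97 = 0.0619

Step 3 — cumulative fraction after k components = (λ_1 + ... + λ_k) / Σ λ:
  k = 1: 60/97 = 0.6186
  k = 2: (60 + 31)/97 = 91/97 = 0.9381
  k = 3: (60 + 31 + 6)/97 = 97/97 = 1

Summary (fraction, with percent):

explained: PC1 0.6186 (61.86%), PC2 0.3196 (31.96%), PC3 0.0619 (6.19%);  cumulative: 0.6186, 0.9381, 1


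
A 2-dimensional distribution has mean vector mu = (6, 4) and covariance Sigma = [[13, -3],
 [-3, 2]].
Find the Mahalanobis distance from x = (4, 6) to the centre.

Step 1 — centre the observation: (x - mu) = (-2, 2).

Step 2 — invert Sigma. det(Sigma) = 13·2 - (-3)² = 17.
  Sigma^{-1} = (1/det) · [[d, -b], [-b, a]] = [[0.1176, 0.1765],
 [0.1765, 0.7647]].

Step 3 — form the quadratic (x - mu)^T · Sigma^{-1} · (x - mu):
  Sigma^{-1} · (x - mu) = (0.1176, 1.1765).
  (x - mu)^T · [Sigma^{-1} · (x - mu)] = (-2)·(0.1176) + (2)·(1.1765) = 2.1176.

Step 4 — take square root: d = √(2.1176) ≈ 1.4552.

d(x, mu) = √(2.1176) ≈ 1.4552


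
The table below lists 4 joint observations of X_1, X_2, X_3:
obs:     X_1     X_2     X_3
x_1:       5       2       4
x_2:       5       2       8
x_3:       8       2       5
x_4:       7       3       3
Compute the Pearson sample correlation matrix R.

Step 1 — column means:
  mean(X_1) = (5 + 5 + 8 + 7) / 4 = 25/4 = 6.25
  mean(X_2) = (2 + 2 + 2 + 3) / 4 = 9/4 = 2.25
  mean(X_3) = (4 + 8 + 5 + 3) / 4 = 20/4 = 5

Step 2 — sample variances and covariances s[i,j] = (1/(n-1)) · Σ_k (x_{k,i} - mean_i) · (x_{k,j} - mean_j), with n-1 = 3:
  s[X_1,X_1] = ((-1.25)·(-1.25) + (-1.25)·(-1.25) + (1.75)·(1.75) + (0.75)·(0.75)) / 3 = 6.75/3 = 2.25
  s[X_1,X_2] = ((-1.25)·(-0.25) + (-1.25)·(-0.25) + (1.75)·(-0.25) + (0.75)·(0.75)) / 3 = 0.75/3 = 0.25
  s[X_1,X_3] = ((-1.25)·(-1) + (-1.25)·(3) + (1.75)·(0) + (0.75)·(-2)) / 3 = -4/3 = -1.3333
  s[X_2,X_2] = ((-0.25)·(-0.25) + (-0.25)·(-0.25) + (-0.25)·(-0.25) + (0.75)·(0.75)) / 3 = 0.75/3 = 0.25
  s[X_2,X_3] = ((-0.25)·(-1) + (-0.25)·(3) + (-0.25)·(0) + (0.75)·(-2)) / 3 = -2/3 = -0.6667
  s[X_3,X_3] = ((-1)·(-1) + (3)·(3) + (0)·(0) + (-2)·(-2)) / 3 = 14/3 = 4.6667
  Sample standard deviations s_i = √(s[i,i]):
  s(X_1) = √(2.25) = 1.5
  s(X_2) = √(0.25) = 0.5
  s(X_3) = √(4.6667) = 2.1602

Step 3 — r_{ij} = s_{ij} / (s_i · s_j):
  r[X_1,X_1] = 1 (diagonal).
  r[X_1,X_2] = 0.25 / (1.5 · 0.5) = 0.25 / 0.75 = 0.3333
  r[X_1,X_3] = -1.3333 / (1.5 · 2.1602) = -1.3333 / 3.2404 = -0.4115
  r[X_2,X_2] = 1 (diagonal).
  r[X_2,X_3] = -0.6667 / (0.5 · 2.1602) = -0.6667 / 1.0801 = -0.6172
  r[X_3,X_3] = 1 (diagonal).

R is symmetric with unit diagonal. Assembling:

R = [[1, 0.3333, -0.4115],
 [0.3333, 1, -0.6172],
 [-0.4115, -0.6172, 1]]


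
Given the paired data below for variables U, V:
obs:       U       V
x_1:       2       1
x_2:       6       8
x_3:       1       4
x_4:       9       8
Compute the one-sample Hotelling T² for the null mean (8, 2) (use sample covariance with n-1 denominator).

Step 1 — sample mean vector:
  mean(U) = (2 + 6 + 1 + 9) / 4 = 18/4 = 4.5
  mean(V) = (1 + 8 + 4 + 8) / 4 = 21/4 = 5.25
  x̄ = (4.5, 5.25),  deviation x̄ - mu_0 = (4.5, 5.25) - (8, 2) = (-3.5, 3.25).

Step 2 — sample covariance matrix, S[i,j] = (1/(n-1)) · Σ_k (x_{k,i} - mean_i) · (x_{k,j} - mean_j), divisor n-1 = 3:
  S[U,U] = ((-2.5)·(-2.5) + (1.5)·(1.5) + (-3.5)·(-3.5) + (4.5)·(4.5)) / 3 = 41/3 = 13.6667
  S[U,V] = ((-2.5)·(-4.25) + (1.5)·(2.75) + (-3.5)·(-1.25) + (4.5)·(2.75)) / 3 = 31.5/3 = 10.5
  S[V,V] = ((-4.25)·(-4.25) + (2.75)·(2.75) + (-1.25)·(-1.25) + (2.75)·(2.75)) / 3 = 34.75/3 = 11.5833
  S = [[13.6667, 10.5],
 [10.5, 11.5833]].

Step 3 — invert S. det(S) = 13.6667·11.5833 - (10.5)² = 48.0556.
  S^{-1} = (1/det) · [[d, -b], [-b, a]] = [[0.241, -0.2185],
 [-0.2185, 0.2844]].

Step 4 — quadratic form (x̄ - mu_0)^T · S^{-1} · (x̄ - mu_0):
  S^{-1} · (x̄ - mu_0) = (-1.5538, 1.689),
  (x̄ - mu_0)^T · [...] = (-3.5)·(-1.5538) + (3.25)·(1.689) = 10.9275.

Step 5 — scale by n: T² = 4 · 10.9275 = 43.7098.

T² ≈ 43.7098


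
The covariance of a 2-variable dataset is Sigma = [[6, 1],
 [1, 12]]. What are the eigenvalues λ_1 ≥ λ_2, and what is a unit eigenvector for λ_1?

Step 1 — characteristic polynomial of 2×2 Sigma:
  det(Sigma - λI) = λ² - trace · λ + det = 0.
  trace = 6 + 12 = 18, det = 6·12 - (1)² = 71.
Step 2 — discriminant:
  Δ = trace² - 4·det = 324 - 284 = 40.
Step 3 — eigenvalues:
  λ = (trace ± √Δ)/2 = (18 ± 6.3246)/2,
  λ_1 = 12.1623,  λ_2 = 5.8377.

Step 4 — unit eigenvector for λ_1: solve (Sigma - λ_1 I)v = 0. First row:
  (6 - 12.1623)·v_x + (1)·v_y = 0, i.e. (-6.1623)·v_x + (1)·v_y = 0,
  so v ∝ (b, λ_1 - a) = (1, 6.1623) = u.
  ||u|| = √((1)² + (6.1623)²) = √(38.9737) ≈ 6.2429,
  v_1 = u/||u|| ≈ (0.1602, 0.9871) (||v_1|| = 1).

λ_1 = 12.1623,  λ_2 = 5.8377;  v_1 ≈ (0.1602, 0.9871)


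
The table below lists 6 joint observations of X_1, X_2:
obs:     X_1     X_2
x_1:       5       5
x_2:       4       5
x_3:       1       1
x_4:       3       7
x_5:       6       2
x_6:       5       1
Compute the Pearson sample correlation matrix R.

Step 1 — column means:
  mean(X_1) = (5 + 4 + 1 + 3 + 6 + 5) / 6 = 24/6 = 4
  mean(X_2) = (5 + 5 + 1 + 7 + 2 + 1) / 6 = 21/6 = 3.5

Step 2 — sample variances and covariances s[i,j] = (1/(n-1)) · Σ_k (x_{k,i} - mean_i) · (x_{k,j} - mean_j), with n-1 = 5:
  s[X_1,X_1] = ((1)·(1) + (0)·(0) + (-3)·(-3) + (-1)·(-1) + (2)·(2) + (1)·(1)) / 5 = 16/5 = 3.2
  s[X_1,X_2] = ((1)·(1.5) + (0)·(1.5) + (-3)·(-2.5) + (-1)·(3.5) + (2)·(-1.5) + (1)·(-2.5)) / 5 = 0/5 = 0
  s[X_2,X_2] = ((1.5)·(1.5) + (1.5)·(1.5) + (-2.5)·(-2.5) + (3.5)·(3.5) + (-1.5)·(-1.5) + (-2.5)·(-2.5)) / 5 = 31.5/5 = 6.3
  Sample standard deviations s_i = √(s[i,i]):
  s(X_1) = √(3.2) = 1.7889
  s(X_2) = √(6.3) = 2.51

Step 3 — r_{ij} = s_{ij} / (s_i · s_j):
  r[X_1,X_1] = 1 (diagonal).
  r[X_1,X_2] = 0 / (1.7889 · 2.51) = 0 / 4.49 = 0
  r[X_2,X_2] = 1 (diagonal).

R is symmetric with unit diagonal. Assembling:

R = [[1, 0],
 [0, 1]]


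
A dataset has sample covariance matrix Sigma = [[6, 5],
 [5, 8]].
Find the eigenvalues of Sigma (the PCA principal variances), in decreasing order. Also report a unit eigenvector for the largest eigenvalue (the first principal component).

Step 1 — characteristic polynomial of 2×2 Sigma:
  det(Sigma - λI) = λ² - trace · λ + det = 0.
  trace = 6 + 8 = 14, det = 6·8 - (5)² = 23.
Step 2 — discriminant:
  Δ = trace² - 4·det = 196 - 92 = 104.
Step 3 — eigenvalues:
  λ = (trace ± √Δ)/2 = (14 ± 10.198)/2,
  λ_1 = 12.099,  λ_2 = 1.901.

Step 4 — unit eigenvector for λ_1: solve (Sigma - λ_1 I)v = 0. First row:
  (6 - 12.099)·v_x + (5)·v_y = 0, i.e. (-6.099)·v_x + (5)·v_y = 0,
  so v ∝ (b, λ_1 - a) = (5, 6.099) = u.
  ||u|| = √((5)² + (6.099)²) = √(62.198) ≈ 7.8866,
  v_1 = u/||u|| ≈ (0.634, 0.7733) (||v_1|| = 1).

λ_1 = 12.099,  λ_2 = 1.901;  v_1 ≈ (0.634, 0.7733)


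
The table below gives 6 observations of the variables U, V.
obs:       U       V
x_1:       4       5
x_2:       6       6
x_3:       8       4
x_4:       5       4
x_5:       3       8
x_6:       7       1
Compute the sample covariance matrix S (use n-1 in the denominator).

Step 1 — column means:
  mean(U) = (4 + 6 + 8 + 5 + 3 + 7) / 6 = 33/6 = 5.5
  mean(V) = (5 + 6 + 4 + 4 + 8 + 1) / 6 = 28/6 = 4.6667

Step 2 — sample covariance S[i,j] = (1/(n-1)) · Σ_k (x_{k,i} - mean_i) · (x_{k,j} - mean_j), with n-1 = 5.
  S[U,U] = ((-1.5)·(-1.5) + (0.5)·(0.5) + (2.5)·(2.5) + (-0.5)·(-0.5) + (-2.5)·(-2.5) + (1.5)·(1.5)) / 5 = 17.5/5 = 3.5
  S[U,V] = ((-1.5)·(0.3333) + (0.5)·(1.3333) + (2.5)·(-0.6667) + (-0.5)·(-0.6667) + (-2.5)·(3.3333) + (1.5)·(-3.6667)) / 5 = -15/5 = -3
  S[V,V] = ((0.3333)·(0.3333) + (1.3333)·(1.3333) + (-0.6667)·(-0.6667) + (-0.6667)·(-0.6667) + (3.3333)·(3.3333) + (-3.6667)·(-3.6667)) / 5 = 27.3333/5 = 5.4667

S is symmetric (S[j,i] = S[i,j]). Assembling:

S = [[3.5, -3],
 [-3, 5.4667]]


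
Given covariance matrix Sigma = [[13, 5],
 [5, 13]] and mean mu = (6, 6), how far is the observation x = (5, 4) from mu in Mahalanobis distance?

Step 1 — centre the observation: (x - mu) = (-1, -2).

Step 2 — invert Sigma. det(Sigma) = 13·13 - (5)² = 144.
  Sigma^{-1} = (1/det) · [[d, -b], [-b, a]] = [[0.0903, -0.0347],
 [-0.0347, 0.0903]].

Step 3 — form the quadratic (x - mu)^T · Sigma^{-1} · (x - mu):
  Sigma^{-1} · (x - mu) = (-0.0208, -0.1458).
  (x - mu)^T · [Sigma^{-1} · (x - mu)] = (-1)·(-0.0208) + (-2)·(-0.1458) = 0.3125.

Step 4 — take square root: d = √(0.3125) ≈ 0.559.

d(x, mu) = √(0.3125) ≈ 0.559


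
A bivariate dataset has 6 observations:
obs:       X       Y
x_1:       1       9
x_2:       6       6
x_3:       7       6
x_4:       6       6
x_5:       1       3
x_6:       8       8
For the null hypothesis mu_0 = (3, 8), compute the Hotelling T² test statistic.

Step 1 — sample mean vector:
  mean(X) = (1 + 6 + 7 + 6 + 1 + 8) / 6 = 29/6 = 4.8333
  mean(Y) = (9 + 6 + 6 + 6 + 3 + 8) / 6 = 38/6 = 6.3333
  x̄ = (4.8333, 6.3333),  deviation x̄ - mu_0 = (4.8333, 6.3333) - (3, 8) = (1.8333, -1.6667).

Step 2 — sample covariance matrix, S[i,j] = (1/(n-1)) · Σ_k (x_{k,i} - mean_i) · (x_{k,j} - mean_j), divisor n-1 = 5:
  S[X,X] = ((-3.8333)·(-3.8333) + (1.1667)·(1.1667) + (2.1667)·(2.1667) + (1.1667)·(1.1667) + (-3.8333)·(-3.8333) + (3.1667)·(3.1667)) / 5 = 46.8333/5 = 9.3667
  S[X,Y] = ((-3.8333)·(2.6667) + (1.1667)·(-0.3333) + (2.1667)·(-0.3333) + (1.1667)·(-0.3333) + (-3.8333)·(-3.3333) + (3.1667)·(1.6667)) / 5 = 6.3333/5 = 1.2667
  S[Y,Y] = ((2.6667)·(2.6667) + (-0.3333)·(-0.3333) + (-0.3333)·(-0.3333) + (-0.3333)·(-0.3333) + (-3.3333)·(-3.3333) + (1.6667)·(1.6667)) / 5 = 21.3333/5 = 4.2667
  S = [[9.3667, 1.2667],
 [1.2667, 4.2667]].

Step 3 — invert S. det(S) = 9.3667·4.2667 - (1.2667)² = 38.36.
  S^{-1} = (1/det) · [[d, -b], [-b, a]] = [[0.1112, -0.033],
 [-0.033, 0.2442]].

Step 4 — quadratic form (x̄ - mu_0)^T · S^{-1} · (x̄ - mu_0):
  S^{-1} · (x̄ - mu_0) = (0.259, -0.4675),
  (x̄ - mu_0)^T · [...] = (1.8333)·(0.259) + (-1.6667)·(-0.4675) = 1.2539.

Step 5 — scale by n: T² = 6 · 1.2539 = 7.5235.

T² ≈ 7.5235


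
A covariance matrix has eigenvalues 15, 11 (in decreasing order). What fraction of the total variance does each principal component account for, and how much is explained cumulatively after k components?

Step 1 — total variance = trace(Sigma) = Σ λ_i = 15 + 11 = 26.

Step 2 — fraction explained by component i = λ_i / Σ λ:
  PC1: 15/26 = 0.5769
  PC2: 11/26 = 0.4231

Step 3 — cumulative fraction after k components = (λ_1 + ... + λ_k) / Σ λ:
  k = 1: 15/26 = 0.5769
  k = 2: (15 + 11)/26 = 26/26 = 1

Summary (fraction, with percent):

explained: PC1 0.5769 (57.69%), PC2 0.4231 (42.31%);  cumulative: 0.5769, 1


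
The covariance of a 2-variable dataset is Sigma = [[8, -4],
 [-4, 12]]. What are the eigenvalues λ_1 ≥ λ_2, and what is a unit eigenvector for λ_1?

Step 1 — characteristic polynomial of 2×2 Sigma:
  det(Sigma - λI) = λ² - trace · λ + det = 0.
  trace = 8 + 12 = 20, det = 8·12 - (-4)² = 80.
Step 2 — discriminant:
  Δ = trace² - 4·det = 400 - 320 = 80.
Step 3 — eigenvalues:
  λ = (trace ± √Δ)/2 = (20 ± 8.9443)/2,
  λ_1 = 14.4721,  λ_2 = 5.5279.

Step 4 — unit eigenvector for λ_1: solve (Sigma - λ_1 I)v = 0. First row:
  (8 - 14.4721)·v_x + (-4)·v_y = 0, i.e. (-6.4721)·v_x + (-4)·v_y = 0,
  so v ∝ (b, λ_1 - a) = (-4, 6.4721); multiply by -1 so the first entry is positive: u = (4, -6.4721).
  ||u|| = √((4)² + (-6.4721)²) = √(57.8885) ≈ 7.6085,
  v_1 = u/||u|| ≈ (0.5257, -0.8507) (||v_1|| = 1).

λ_1 = 14.4721,  λ_2 = 5.5279;  v_1 ≈ (0.5257, -0.8507)


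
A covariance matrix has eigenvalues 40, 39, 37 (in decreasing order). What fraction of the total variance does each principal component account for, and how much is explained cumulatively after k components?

Step 1 — total variance = trace(Sigma) = Σ λ_i = 40 + 39 + 37 = 116.

Step 2 — fraction explained by component i = λ_i / Σ λ:
  PC1: 40/116 = 0.3448
  PC2: 39/116 = 0.3362
  PC3: 37/116 = 0.319

Step 3 — cumulative fraction after k components = (λ_1 + ... + λ_k) / Σ λ:
  k = 1: 40/116 = 0.3448
  k = 2: (40 + 39)/116 = 79/116 = 0.681
  k = 3: (40 + 39 + 37)/116 = 116/116 = 1

Summary (fraction, with percent):

explained: PC1 0.3448 (34.48%), PC2 0.3362 (33.62%), PC3 0.319 (31.9%);  cumulative: 0.3448, 0.681, 1


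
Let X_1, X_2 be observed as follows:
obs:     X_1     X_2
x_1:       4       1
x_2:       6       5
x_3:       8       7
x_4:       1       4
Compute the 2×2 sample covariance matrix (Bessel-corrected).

Step 1 — column means:
  mean(X_1) = (4 + 6 + 8 + 1) / 4 = 19/4 = 4.75
  mean(X_2) = (1 + 5 + 7 + 4) / 4 = 17/4 = 4.25

Step 2 — sample covariance S[i,j] = (1/(n-1)) · Σ_k (x_{k,i} - mean_i) · (x_{k,j} - mean_j), with n-1 = 3.
  S[X_1,X_1] = ((-0.75)·(-0.75) + (1.25)·(1.25) + (3.25)·(3.25) + (-3.75)·(-3.75)) / 3 = 26.75/3 = 8.9167
  S[X_1,X_2] = ((-0.75)·(-3.25) + (1.25)·(0.75) + (3.25)·(2.75) + (-3.75)·(-0.25)) / 3 = 13.25/3 = 4.4167
  S[X_2,X_2] = ((-3.25)·(-3.25) + (0.75)·(0.75) + (2.75)·(2.75) + (-0.25)·(-0.25)) / 3 = 18.75/3 = 6.25

S is symmetric (S[j,i] = S[i,j]). Assembling:

S = [[8.9167, 4.4167],
 [4.4167, 6.25]]


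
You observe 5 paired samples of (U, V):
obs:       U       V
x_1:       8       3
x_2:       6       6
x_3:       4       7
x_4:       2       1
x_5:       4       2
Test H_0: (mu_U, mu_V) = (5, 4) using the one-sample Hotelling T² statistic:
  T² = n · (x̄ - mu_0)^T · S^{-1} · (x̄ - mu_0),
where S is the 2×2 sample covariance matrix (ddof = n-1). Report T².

Step 1 — sample mean vector:
  mean(U) = (8 + 6 + 4 + 2 + 4) / 5 = 24/5 = 4.8
  mean(V) = (3 + 6 + 7 + 1 + 2) / 5 = 19/5 = 3.8
  x̄ = (4.8, 3.8),  deviation x̄ - mu_0 = (4.8, 3.8) - (5, 4) = (-0.2, -0.2).

Step 2 — sample covariance matrix, S[i,j] = (1/(n-1)) · Σ_k (x_{k,i} - mean_i) · (x_{k,j} - mean_j), divisor n-1 = 4:
  S[U,U] = ((3.2)·(3.2) + (1.2)·(1.2) + (-0.8)·(-0.8) + (-2.8)·(-2.8) + (-0.8)·(-0.8)) / 4 = 20.8/4 = 5.2
  S[U,V] = ((3.2)·(-0.8) + (1.2)·(2.2) + (-0.8)·(3.2) + (-2.8)·(-2.8) + (-0.8)·(-1.8)) / 4 = 6.8/4 = 1.7
  S[V,V] = ((-0.8)·(-0.8) + (2.2)·(2.2) + (3.2)·(3.2) + (-2.8)·(-2.8) + (-1.8)·(-1.8)) / 4 = 26.8/4 = 6.7
  S = [[5.2, 1.7],
 [1.7, 6.7]].

Step 3 — invert S. det(S) = 5.2·6.7 - (1.7)² = 31.95.
  S^{-1} = (1/det) · [[d, -b], [-b, a]] = [[0.2097, -0.0532],
 [-0.0532, 0.1628]].

Step 4 — quadratic form (x̄ - mu_0)^T · S^{-1} · (x̄ - mu_0):
  S^{-1} · (x̄ - mu_0) = (-0.0313, -0.0219),
  (x̄ - mu_0)^T · [...] = (-0.2)·(-0.0313) + (-0.2)·(-0.0219) = 0.0106.

Step 5 — scale by n: T² = 5 · 0.0106 = 0.0532.

T² ≈ 0.0532


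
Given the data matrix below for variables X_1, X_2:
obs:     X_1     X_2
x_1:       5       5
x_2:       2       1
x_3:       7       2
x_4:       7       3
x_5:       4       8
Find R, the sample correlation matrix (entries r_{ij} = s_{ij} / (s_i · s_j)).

Step 1 — column means:
  mean(X_1) = (5 + 2 + 7 + 7 + 4) / 5 = 25/5 = 5
  mean(X_2) = (5 + 1 + 2 + 3 + 8) / 5 = 19/5 = 3.8

Step 2 — sample variances and covariances s[i,j] = (1/(n-1)) · Σ_k (x_{k,i} - mean_i) · (x_{k,j} - mean_j), with n-1 = 4:
  s[X_1,X_1] = ((0)·(0) + (-3)·(-3) + (2)·(2) + (2)·(2) + (-1)·(-1)) / 4 = 18/4 = 4.5
  s[X_1,X_2] = ((0)·(1.2) + (-3)·(-2.8) + (2)·(-1.8) + (2)·(-0.8) + (-1)·(4.2)) / 4 = -1/4 = -0.25
  s[X_2,X_2] = ((1.2)·(1.2) + (-2.8)·(-2.8) + (-1.8)·(-1.8) + (-0.8)·(-0.8) + (4.2)·(4.2)) / 4 = 30.8/4 = 7.7
  Sample standard deviations s_i = √(s[i,i]):
  s(X_1) = √(4.5) = 2.1213
  s(X_2) = √(7.7) = 2.7749

Step 3 — r_{ij} = s_{ij} / (s_i · s_j):
  r[X_1,X_1] = 1 (diagonal).
  r[X_1,X_2] = -0.25 / (2.1213 · 2.7749) = -0.25 / 5.8864 = -0.0425
  r[X_2,X_2] = 1 (diagonal).

R is symmetric with unit diagonal. Assembling:

R = [[1, -0.0425],
 [-0.0425, 1]]


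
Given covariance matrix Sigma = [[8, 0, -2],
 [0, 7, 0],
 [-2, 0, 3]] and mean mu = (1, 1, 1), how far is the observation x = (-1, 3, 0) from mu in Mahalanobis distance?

Step 1 — centre the observation: (x - mu) = (-2, 2, -1).

Step 2 — invert Sigma (cofactor / det for 3×3, or solve directly):
  Sigma^{-1} = [[0.15, 0, 0.1],
 [0, 0.1429, 0],
 [0.1, 0, 0.4]].

Step 3 — form the quadratic (x - mu)^T · Sigma^{-1} · (x - mu):
  Sigma^{-1} · (x - mu) = (-0.4, 0.2857, -0.6).
  (x - mu)^T · [Sigma^{-1} · (x - mu)] = (-2)·(-0.4) + (2)·(0.2857) + (-1)·(-0.6) = 1.9714.

Step 4 — take square root: d = √(1.9714) ≈ 1.4041.

d(x, mu) = √(1.9714) ≈ 1.4041


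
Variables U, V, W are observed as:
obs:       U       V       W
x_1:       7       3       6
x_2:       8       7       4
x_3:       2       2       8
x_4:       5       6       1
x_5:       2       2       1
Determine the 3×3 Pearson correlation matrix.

Step 1 — column means:
  mean(U) = (7 + 8 + 2 + 5 + 2) / 5 = 24/5 = 4.8
  mean(V) = (3 + 7 + 2 + 6 + 2) / 5 = 20/5 = 4
  mean(W) = (6 + 4 + 8 + 1 + 1) / 5 = 20/5 = 4

Step 2 — sample variances and covariances s[i,j] = (1/(n-1)) · Σ_k (x_{k,i} - mean_i) · (x_{k,j} - mean_j), with n-1 = 4:
  s[U,U] = ((2.2)·(2.2) + (3.2)·(3.2) + (-2.8)·(-2.8) + (0.2)·(0.2) + (-2.8)·(-2.8)) / 4 = 30.8/4 = 7.7
  s[U,V] = ((2.2)·(-1) + (3.2)·(3) + (-2.8)·(-2) + (0.2)·(2) + (-2.8)·(-2)) / 4 = 19/4 = 4.75
  s[U,W] = ((2.2)·(2) + (3.2)·(0) + (-2.8)·(4) + (0.2)·(-3) + (-2.8)·(-3)) / 4 = 1/4 = 0.25
  s[V,V] = ((-1)·(-1) + (3)·(3) + (-2)·(-2) + (2)·(2) + (-2)·(-2)) / 4 = 22/4 = 5.5
  s[V,W] = ((-1)·(2) + (3)·(0) + (-2)·(4) + (2)·(-3) + (-2)·(-3)) / 4 = -10/4 = -2.5
  s[W,W] = ((2)·(2) + (0)·(0) + (4)·(4) + (-3)·(-3) + (-3)·(-3)) / 4 = 38/4 = 9.5
  Sample standard deviations s_i = √(s[i,i]):
  s(U) = √(7.7) = 2.7749
  s(V) = √(5.5) = 2.3452
  s(W) = √(9.5) = 3.0822

Step 3 — r_{ij} = s_{ij} / (s_i · s_j):
  r[U,U] = 1 (diagonal).
  r[U,V] = 4.75 / (2.7749 · 2.3452) = 4.75 / 6.5077 = 0.7299
  r[U,W] = 0.25 / (2.7749 · 3.0822) = 0.25 / 8.5528 = 0.0292
  r[V,V] = 1 (diagonal).
  r[V,W] = -2.5 / (2.3452 · 3.0822) = -2.5 / 7.2284 = -0.3459
  r[W,W] = 1 (diagonal).

R is symmetric with unit diagonal. Assembling:

R = [[1, 0.7299, 0.0292],
 [0.7299, 1, -0.3459],
 [0.0292, -0.3459, 1]]


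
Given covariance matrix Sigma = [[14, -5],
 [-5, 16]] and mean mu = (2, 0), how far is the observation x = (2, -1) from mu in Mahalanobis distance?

Step 1 — centre the observation: (x - mu) = (0, -1).

Step 2 — invert Sigma. det(Sigma) = 14·16 - (-5)² = 199.
  Sigma^{-1} = (1/det) · [[d, -b], [-b, a]] = [[0.0804, 0.0251],
 [0.0251, 0.0704]].

Step 3 — form the quadratic (x - mu)^T · Sigma^{-1} · (x - mu):
  Sigma^{-1} · (x - mu) = (-0.0251, -0.0704).
  (x - mu)^T · [Sigma^{-1} · (x - mu)] = (0)·(-0.0251) + (-1)·(-0.0704) = 0.0704.

Step 4 — take square root: d = √(0.0704) ≈ 0.2652.

d(x, mu) = √(0.0704) ≈ 0.2652


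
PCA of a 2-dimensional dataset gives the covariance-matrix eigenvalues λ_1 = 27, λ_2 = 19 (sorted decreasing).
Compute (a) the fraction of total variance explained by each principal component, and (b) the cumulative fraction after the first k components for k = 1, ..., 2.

Step 1 — total variance = trace(Sigma) = Σ λ_i = 27 + 19 = 46.

Step 2 — fraction explained by component i = λ_i / Σ λ:
  PC1: 27/46 = 0.587
  PC2: 19/46 = 0.413

Step 3 — cumulative fraction after k components = (λ_1 + ... + λ_k) / Σ λ:
  k = 1: 27/46 = 0.587
  k = 2: (27 + 19)/46 = 46/46 = 1

Summary (fraction, with percent):

explained: PC1 0.587 (58.7%), PC2 0.413 (41.3%);  cumulative: 0.587, 1


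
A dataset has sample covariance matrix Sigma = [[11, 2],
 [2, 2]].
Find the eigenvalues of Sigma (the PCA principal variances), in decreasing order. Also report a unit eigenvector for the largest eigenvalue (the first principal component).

Step 1 — characteristic polynomial of 2×2 Sigma:
  det(Sigma - λI) = λ² - trace · λ + det = 0.
  trace = 11 + 2 = 13, det = 11·2 - (2)² = 18.
Step 2 — discriminant:
  Δ = trace² - 4·det = 169 - 72 = 97.
Step 3 — eigenvalues:
  λ = (trace ± √Δ)/2 = (13 ± 9.8489)/2,
  λ_1 = 11.4244,  λ_2 = 1.5756.

Step 4 — unit eigenvector for λ_1: solve (Sigma - λ_1 I)v = 0. First row:
  (11 - 11.4244)·v_x + (2)·v_y = 0, i.e. (-0.4244)·v_x + (2)·v_y = 0,
  so v ∝ (b, λ_1 - a) = (2, 0.4244) = u.
  ||u|| = √((2)² + (0.4244)²) = √(4.1801) ≈ 2.0445,
  v_1 = u/||u|| ≈ (0.9782, 0.2076) (||v_1|| = 1).

λ_1 = 11.4244,  λ_2 = 1.5756;  v_1 ≈ (0.9782, 0.2076)


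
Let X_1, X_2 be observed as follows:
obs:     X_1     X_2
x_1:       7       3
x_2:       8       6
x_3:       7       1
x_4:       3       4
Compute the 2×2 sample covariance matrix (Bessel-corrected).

Step 1 — column means:
  mean(X_1) = (7 + 8 + 7 + 3) / 4 = 25/4 = 6.25
  mean(X_2) = (3 + 6 + 1 + 4) / 4 = 14/4 = 3.5

Step 2 — sample covariance S[i,j] = (1/(n-1)) · Σ_k (x_{k,i} - mean_i) · (x_{k,j} - mean_j), with n-1 = 3.
  S[X_1,X_1] = ((0.75)·(0.75) + (1.75)·(1.75) + (0.75)·(0.75) + (-3.25)·(-3.25)) / 3 = 14.75/3 = 4.9167
  S[X_1,X_2] = ((0.75)·(-0.5) + (1.75)·(2.5) + (0.75)·(-2.5) + (-3.25)·(0.5)) / 3 = 0.5/3 = 0.1667
  S[X_2,X_2] = ((-0.5)·(-0.5) + (2.5)·(2.5) + (-2.5)·(-2.5) + (0.5)·(0.5)) / 3 = 13/3 = 4.3333

S is symmetric (S[j,i] = S[i,j]). Assembling:

S = [[4.9167, 0.1667],
 [0.1667, 4.3333]]


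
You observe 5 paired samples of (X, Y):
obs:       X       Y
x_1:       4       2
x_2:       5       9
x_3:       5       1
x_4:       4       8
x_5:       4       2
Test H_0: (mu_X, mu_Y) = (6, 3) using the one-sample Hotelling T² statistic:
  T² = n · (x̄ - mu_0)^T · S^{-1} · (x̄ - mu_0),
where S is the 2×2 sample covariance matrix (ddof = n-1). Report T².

Step 1 — sample mean vector:
  mean(X) = (4 + 5 + 5 + 4 + 4) / 5 = 22/5 = 4.4
  mean(Y) = (2 + 9 + 1 + 8 + 2) / 5 = 22/5 = 4.4
  x̄ = (4.4, 4.4),  deviation x̄ - mu_0 = (4.4, 4.4) - (6, 3) = (-1.6, 1.4).

Step 2 — sample covariance matrix, S[i,j] = (1/(n-1)) · Σ_k (x_{k,i} - mean_i) · (x_{k,j} - mean_j), divisor n-1 = 4:
  S[X,X] = ((-0.4)·(-0.4) + (0.6)·(0.6) + (0.6)·(0.6) + (-0.4)·(-0.4) + (-0.4)·(-0.4)) / 4 = 1.2/4 = 0.3
  S[X,Y] = ((-0.4)·(-2.4) + (0.6)·(4.6) + (0.6)·(-3.4) + (-0.4)·(3.6) + (-0.4)·(-2.4)) / 4 = 1.2/4 = 0.3
  S[Y,Y] = ((-2.4)·(-2.4) + (4.6)·(4.6) + (-3.4)·(-3.4) + (3.6)·(3.6) + (-2.4)·(-2.4)) / 4 = 57.2/4 = 14.3
  S = [[0.3, 0.3],
 [0.3, 14.3]].

Step 3 — invert S. det(S) = 0.3·14.3 - (0.3)² = 4.2.
  S^{-1} = (1/det) · [[d, -b], [-b, a]] = [[3.4048, -0.0714],
 [-0.0714, 0.0714]].

Step 4 — quadratic form (x̄ - mu_0)^T · S^{-1} · (x̄ - mu_0):
  S^{-1} · (x̄ - mu_0) = (-5.5476, 0.2143),
  (x̄ - mu_0)^T · [...] = (-1.6)·(-5.5476) + (1.4)·(0.2143) = 9.1762.

Step 5 — scale by n: T² = 5 · 9.1762 = 45.881.

T² ≈ 45.881


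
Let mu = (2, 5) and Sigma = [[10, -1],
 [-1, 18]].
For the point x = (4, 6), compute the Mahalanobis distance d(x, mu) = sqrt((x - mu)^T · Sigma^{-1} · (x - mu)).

Step 1 — centre the observation: (x - mu) = (2, 1).

Step 2 — invert Sigma. det(Sigma) = 10·18 - (-1)² = 179.
  Sigma^{-1} = (1/det) · [[d, -b], [-b, a]] = [[0.1006, 0.0056],
 [0.0056, 0.0559]].

Step 3 — form the quadratic (x - mu)^T · Sigma^{-1} · (x - mu):
  Sigma^{-1} · (x - mu) = (0.2067, 0.067).
  (x - mu)^T · [Sigma^{-1} · (x - mu)] = (2)·(0.2067) + (1)·(0.067) = 0.4804.

Step 4 — take square root: d = √(0.4804) ≈ 0.6931.

d(x, mu) = √(0.4804) ≈ 0.6931


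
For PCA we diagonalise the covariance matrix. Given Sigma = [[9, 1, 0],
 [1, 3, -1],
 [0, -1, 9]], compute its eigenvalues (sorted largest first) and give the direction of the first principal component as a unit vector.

Step 1 — characteristic polynomial p(λ) = det(λI - Sigma) = λ³ - tr·λ² + c_1·λ - det, where tr = trace, c_1 = sum of the principal 2×2 minors, det = det(Sigma):
  tr = 9 + 3 + 9 = 21,
  c_1 = (9·3 - (1)²) + (9·9 - (0)²) + (3·9 - (-1)²) = 26 + 81 + 26 = 133,
  det = 9·(3·9 - (-1)²) - (1)·((1)·9 - (-1)·(0)) + (0)·((1)·(-1) - 3·(0)) = 9·(26) - (1)·(9) + (0)·(-1) = 225.
  So p(λ) = λ³ - 21λ² + 133λ - 225.
Step 2 — look for an integer root (rational root theorem: any rational root is an integer divisor of 225). Testing λ = 9:
  p(9) = 729 - 1701 + 1197 - 225 = 0  ✓
  Dividing out (λ - 9): p(λ) = (λ - 9)(λ² - 12λ + 25).
Step 3 — remaining eigenvalues from the quadratic λ² - 12λ + 25 = 0:
  Δ = 12² - 4·25 = 144 - 100 = 44,  λ = (12 ± √44)/2 = (12 ± 6.6332)/2 ≈ 9.3166 or 2.6834.
  Sorted: λ_1 = 9.3166,  λ_2 = 9,  λ_3 = 2.6834  (check: sum = 21 = tr ✓).

Step 4 — unit eigenvector for λ_1 ≈ 9.3166: v spans the null space of (Sigma - λ_1 I), whose rows are
  r_1 = (-0.3166, 1, 0),  r_2 = (1, -6.3166, -1),  r_3 = (0, -1, -0.3166).
  v is orthogonal to every row, so take v ∝ r_1 × r_2 = ((1)·(-1) - (0)·(-6.3166), (0)·(1) - (-0.3166)·(-1), (-0.3166)·(-6.3166) - (1)·(1)) ≈ (-1, -0.3166, 1).
  Rescale (multiply by -1 so the first nonzero entry is positive): u = (1, 0.3166, -1).
  ||u|| = √((1)² + (0.3166)² + (-1)²) = √(2.1003) ≈ 1.4492,  v_1 = u/||u|| ≈ (0.69, 0.2185, -0.69) (||v_1|| = 1).

λ_1 = 9.3166,  λ_2 = 9,  λ_3 = 2.6834;  v_1 ≈ (0.69, 0.2185, -0.69)


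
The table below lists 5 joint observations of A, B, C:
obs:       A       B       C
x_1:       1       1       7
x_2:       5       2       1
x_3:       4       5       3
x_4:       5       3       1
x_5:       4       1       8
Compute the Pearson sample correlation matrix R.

Step 1 — column means:
  mean(A) = (1 + 5 + 4 + 5 + 4) / 5 = 19/5 = 3.8
  mean(B) = (1 + 2 + 5 + 3 + 1) / 5 = 12/5 = 2.4
  mean(C) = (7 + 1 + 3 + 1 + 8) / 5 = 20/5 = 4

Step 2 — sample variances and covariances s[i,j] = (1/(n-1)) · Σ_k (x_{k,i} - mean_i) · (x_{k,j} - mean_j), with n-1 = 4:
  s[A,A] = ((-2.8)·(-2.8) + (1.2)·(1.2) + (0.2)·(0.2) + (1.2)·(1.2) + (0.2)·(0.2)) / 4 = 10.8/4 = 2.7
  s[A,B] = ((-2.8)·(-1.4) + (1.2)·(-0.4) + (0.2)·(2.6) + (1.2)·(0.6) + (0.2)·(-1.4)) / 4 = 4.4/4 = 1.1
  s[A,C] = ((-2.8)·(3) + (1.2)·(-3) + (0.2)·(-1) + (1.2)·(-3) + (0.2)·(4)) / 4 = -15/4 = -3.75
  s[B,B] = ((-1.4)·(-1.4) + (-0.4)·(-0.4) + (2.6)·(2.6) + (0.6)·(0.6) + (-1.4)·(-1.4)) / 4 = 11.2/4 = 2.8
  s[B,C] = ((-1.4)·(3) + (-0.4)·(-3) + (2.6)·(-1) + (0.6)·(-3) + (-1.4)·(4)) / 4 = -13/4 = -3.25
  s[C,C] = ((3)·(3) + (-3)·(-3) + (-1)·(-1) + (-3)·(-3) + (4)·(4)) / 4 = 44/4 = 11
  Sample standard deviations s_i = √(s[i,i]):
  s(A) = √(2.7) = 1.6432
  s(B) = √(2.8) = 1.6733
  s(C) = √(11) = 3.3166

Step 3 — r_{ij} = s_{ij} / (s_i · s_j):
  r[A,A] = 1 (diagonal).
  r[A,B] = 1.1 / (1.6432 · 1.6733) = 1.1 / 2.7495 = 0.4001
  r[A,C] = -3.75 / (1.6432 · 3.3166) = -3.75 / 5.4498 = -0.6881
  r[B,B] = 1 (diagonal).
  r[B,C] = -3.25 / (1.6733 · 3.3166) = -3.25 / 5.5498 = -0.5856
  r[C,C] = 1 (diagonal).

R is symmetric with unit diagonal. Assembling:

R = [[1, 0.4001, -0.6881],
 [0.4001, 1, -0.5856],
 [-0.6881, -0.5856, 1]]


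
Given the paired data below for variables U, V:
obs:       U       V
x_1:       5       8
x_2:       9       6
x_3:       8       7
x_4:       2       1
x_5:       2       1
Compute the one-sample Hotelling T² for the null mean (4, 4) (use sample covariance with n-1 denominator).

Step 1 — sample mean vector:
  mean(U) = (5 + 9 + 8 + 2 + 2) / 5 = 26/5 = 5.2
  mean(V) = (8 + 6 + 7 + 1 + 1) / 5 = 23/5 = 4.6
  x̄ = (5.2, 4.6),  deviation x̄ - mu_0 = (5.2, 4.6) - (4, 4) = (1.2, 0.6).

Step 2 — sample covariance matrix, S[i,j] = (1/(n-1)) · Σ_k (x_{k,i} - mean_i) · (x_{k,j} - mean_j), divisor n-1 = 4:
  S[U,U] = ((-0.2)·(-0.2) + (3.8)·(3.8) + (2.8)·(2.8) + (-3.2)·(-3.2) + (-3.2)·(-3.2)) / 4 = 42.8/4 = 10.7
  S[U,V] = ((-0.2)·(3.4) + (3.8)·(1.4) + (2.8)·(2.4) + (-3.2)·(-3.6) + (-3.2)·(-3.6)) / 4 = 34.4/4 = 8.6
  S[V,V] = ((3.4)·(3.4) + (1.4)·(1.4) + (2.4)·(2.4) + (-3.6)·(-3.6) + (-3.6)·(-3.6)) / 4 = 45.2/4 = 11.3
  S = [[10.7, 8.6],
 [8.6, 11.3]].

Step 3 — invert S. det(S) = 10.7·11.3 - (8.6)² = 46.95.
  S^{-1} = (1/det) · [[d, -b], [-b, a]] = [[0.2407, -0.1832],
 [-0.1832, 0.2279]].

Step 4 — quadratic form (x̄ - mu_0)^T · S^{-1} · (x̄ - mu_0):
  S^{-1} · (x̄ - mu_0) = (0.1789, -0.0831),
  (x̄ - mu_0)^T · [...] = (1.2)·(0.1789) + (0.6)·(-0.0831) = 0.1649.

Step 5 — scale by n: T² = 5 · 0.1649 = 0.8243.

T² ≈ 0.8243


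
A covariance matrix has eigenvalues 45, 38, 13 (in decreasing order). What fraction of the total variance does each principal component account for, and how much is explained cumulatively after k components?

Step 1 — total variance = trace(Sigma) = Σ λ_i = 45 + 38 + 13 = 96.

Step 2 — fraction explained by component i = λ_i / Σ λ:
  PC1: 45/96 = 0.4688
  PC2: 38/96 = 0.3958
  PC3: 13/96 = 0.1354

Step 3 — cumulative fraction after k components = (λ_1 + ... + λ_k) / Σ λ:
  k = 1: 45/96 = 0.4688
  k = 2: (45 + 38)/96 = 83/96 = 0.8646
  k = 3: (45 + 38 + 13)/96 = 96/96 = 1

Summary (fraction, with percent):

explained: PC1 0.4688 (46.88%), PC2 0.3958 (39.58%), PC3 0.1354 (13.54%);  cumulative: 0.4688, 0.8646, 1


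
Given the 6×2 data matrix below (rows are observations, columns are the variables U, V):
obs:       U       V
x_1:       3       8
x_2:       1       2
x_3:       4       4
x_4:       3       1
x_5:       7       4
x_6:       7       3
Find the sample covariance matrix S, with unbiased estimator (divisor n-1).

Step 1 — column means:
  mean(U) = (3 + 1 + 4 + 3 + 7 + 7) / 6 = 25/6 = 4.1667
  mean(V) = (8 + 2 + 4 + 1 + 4 + 3) / 6 = 22/6 = 3.6667

Step 2 — sample covariance S[i,j] = (1/(n-1)) · Σ_k (x_{k,i} - mean_i) · (x_{k,j} - mean_j), with n-1 = 5.
  S[U,U] = ((-1.1667)·(-1.1667) + (-3.1667)·(-3.1667) + (-0.1667)·(-0.1667) + (-1.1667)·(-1.1667) + (2.8333)·(2.8333) + (2.8333)·(2.8333)) / 5 = 28.8333/5 = 5.7667
  S[U,V] = ((-1.1667)·(4.3333) + (-3.1667)·(-1.6667) + (-0.1667)·(0.3333) + (-1.1667)·(-2.6667) + (2.8333)·(0.3333) + (2.8333)·(-0.6667)) / 5 = 2.3333/5 = 0.4667
  S[V,V] = ((4.3333)·(4.3333) + (-1.6667)·(-1.6667) + (0.3333)·(0.3333) + (-2.6667)·(-2.6667) + (0.3333)·(0.3333) + (-0.6667)·(-0.6667)) / 5 = 29.3333/5 = 5.8667

S is symmetric (S[j,i] = S[i,j]). Assembling:

S = [[5.7667, 0.4667],
 [0.4667, 5.8667]]


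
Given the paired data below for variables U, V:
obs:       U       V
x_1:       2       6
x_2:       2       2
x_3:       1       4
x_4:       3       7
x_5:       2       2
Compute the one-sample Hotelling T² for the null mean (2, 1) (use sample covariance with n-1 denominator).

Step 1 — sample mean vector:
  mean(U) = (2 + 2 + 1 + 3 + 2) / 5 = 10/5 = 2
  mean(V) = (6 + 2 + 4 + 7 + 2) / 5 = 21/5 = 4.2
  x̄ = (2, 4.2),  deviation x̄ - mu_0 = (2, 4.2) - (2, 1) = (0, 3.2).

Step 2 — sample covariance matrix, S[i,j] = (1/(n-1)) · Σ_k (x_{k,i} - mean_i) · (x_{k,j} - mean_j), divisor n-1 = 4:
  S[U,U] = ((0)·(0) + (0)·(0) + (-1)·(-1) + (1)·(1) + (0)·(0)) / 4 = 2/4 = 0.5
  S[U,V] = ((0)·(1.8) + (0)·(-2.2) + (-1)·(-0.2) + (1)·(2.8) + (0)·(-2.2)) / 4 = 3/4 = 0.75
  S[V,V] = ((1.8)·(1.8) + (-2.2)·(-2.2) + (-0.2)·(-0.2) + (2.8)·(2.8) + (-2.2)·(-2.2)) / 4 = 20.8/4 = 5.2
  S = [[0.5, 0.75],
 [0.75, 5.2]].

Step 3 — invert S. det(S) = 0.5·5.2 - (0.75)² = 2.0375.
  S^{-1} = (1/det) · [[d, -b], [-b, a]] = [[2.5521, -0.3681],
 [-0.3681, 0.2454]].

Step 4 — quadratic form (x̄ - mu_0)^T · S^{-1} · (x̄ - mu_0):
  S^{-1} · (x̄ - mu_0) = (-1.1779, 0.7853),
  (x̄ - mu_0)^T · [...] = (0)·(-1.1779) + (3.2)·(0.7853) = 2.5129.

Step 5 — scale by n: T² = 5 · 2.5129 = 12.5644.

T² ≈ 12.5644


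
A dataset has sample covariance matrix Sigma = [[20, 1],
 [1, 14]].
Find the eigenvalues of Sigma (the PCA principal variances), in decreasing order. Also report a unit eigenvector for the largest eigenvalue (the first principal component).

Step 1 — characteristic polynomial of 2×2 Sigma:
  det(Sigma - λI) = λ² - trace · λ + det = 0.
  trace = 20 + 14 = 34, det = 20·14 - (1)² = 279.
Step 2 — discriminant:
  Δ = trace² - 4·det = 1156 - 1116 = 40.
Step 3 — eigenvalues:
  λ = (trace ± √Δ)/2 = (34 ± 6.3246)/2,
  λ_1 = 20.1623,  λ_2 = 13.8377.

Step 4 — unit eigenvector for λ_1: solve (Sigma - λ_1 I)v = 0. First row:
  (20 - 20.1623)·v_x + (1)·v_y = 0, i.e. (-0.1623)·v_x + (1)·v_y = 0,
  so v ∝ (b, λ_1 - a) = (1, 0.1623) = u.
  ||u|| = √((1)² + (0.1623)²) = √(1.0263) ≈ 1.0131,
  v_1 = u/||u|| ≈ (0.9871, 0.1602) (||v_1|| = 1).

λ_1 = 20.1623,  λ_2 = 13.8377;  v_1 ≈ (0.9871, 0.1602)


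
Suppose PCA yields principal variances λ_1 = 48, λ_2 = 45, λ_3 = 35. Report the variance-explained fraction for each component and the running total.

Step 1 — total variance = trace(Sigma) = Σ λ_i = 48 + 45 + 35 = 128.

Step 2 — fraction explained by component i = λ_i / Σ λ:
  PC1: 48/128 = 0.375
  PC2: 45/128 = 0.3516
  PC3: 35/128 = 0.2734

Step 3 — cumulative fraction after k components = (λ_1 + ... + λ_k) / Σ λ:
  k = 1: 48/128 = 0.375
  k = 2: (48 + 45)/128 = 93/128 = 0.7266
  k = 3: (48 + 45 + 35)/128 = 128/128 = 1

Summary (fraction, with percent):

explained: PC1 0.375 (37.5%), PC2 0.3516 (35.16%), PC3 0.2734 (27.34%);  cumulative: 0.375, 0.7266, 1
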